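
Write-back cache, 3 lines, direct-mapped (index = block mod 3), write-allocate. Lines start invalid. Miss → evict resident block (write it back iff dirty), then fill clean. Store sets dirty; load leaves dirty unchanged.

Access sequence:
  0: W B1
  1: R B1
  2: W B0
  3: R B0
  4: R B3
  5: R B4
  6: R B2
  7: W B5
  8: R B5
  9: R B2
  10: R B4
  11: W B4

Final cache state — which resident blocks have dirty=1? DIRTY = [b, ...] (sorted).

0: W B1 -> L1 miss  d=D]
1: R B1 -> L1 hit  d=D]
2: W B0 -> L0 miss  d=D]
3: R B0 -> L0 hit  d=D]
4: R B3 -> L0 miss wb->B0  d=-]
5: R B4 -> L1 miss wb->B1  d=-]
6: R B2 -> L2 miss  d=-]
7: W B5 -> L2 miss  d=D]
8: R B5 -> L2 hit  d=D]
9: R B2 -> L2 miss wb->B5  d=-]
10: R B4 -> L1 hit  d=-]
11: W B4 -> L1 hit  d=D]

DIRTY = [4]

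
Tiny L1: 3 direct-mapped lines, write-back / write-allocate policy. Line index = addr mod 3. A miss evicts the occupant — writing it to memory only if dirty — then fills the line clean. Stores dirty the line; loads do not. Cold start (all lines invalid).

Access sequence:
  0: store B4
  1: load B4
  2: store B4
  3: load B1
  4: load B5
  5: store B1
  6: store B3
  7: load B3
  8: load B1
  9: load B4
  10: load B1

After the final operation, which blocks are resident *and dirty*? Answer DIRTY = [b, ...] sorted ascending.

DIRTY = [3]

  0 | W B4 → L1 miss [D]
  1 | R B4 → L1 hit [D]
  2 | W B4 → L1 hit [D]
  3 | R B1 → L1 miss wb→B4 [-]
  4 | R B5 → L2 miss [-]
  5 | W B1 → L1 hit [D]
  6 | W B3 → L0 miss [D]
  7 | R B3 → L0 hit [D]
  8 | R B1 → L1 hit [D]
  9 | R B4 → L1 miss wb→B1 [-]
  10 | R B1 → L1 miss [-]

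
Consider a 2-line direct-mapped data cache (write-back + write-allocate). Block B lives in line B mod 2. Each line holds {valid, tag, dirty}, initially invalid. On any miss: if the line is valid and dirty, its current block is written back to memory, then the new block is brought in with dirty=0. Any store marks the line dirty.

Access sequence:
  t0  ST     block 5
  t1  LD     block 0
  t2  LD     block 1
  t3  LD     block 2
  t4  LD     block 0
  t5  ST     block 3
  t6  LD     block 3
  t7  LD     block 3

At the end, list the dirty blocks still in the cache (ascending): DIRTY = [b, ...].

DIRTY = [3]

0: W B5 -> L1 miss  d=D]
1: R B0 -> L0 miss  d=-]
2: R B1 -> L1 miss wb->B5  d=-]
3: R B2 -> L0 miss  d=-]
4: R B0 -> L0 miss  d=-]
5: W B3 -> L1 miss  d=D]
6: R B3 -> L1 hit  d=D]
7: R B3 -> L1 hit  d=D]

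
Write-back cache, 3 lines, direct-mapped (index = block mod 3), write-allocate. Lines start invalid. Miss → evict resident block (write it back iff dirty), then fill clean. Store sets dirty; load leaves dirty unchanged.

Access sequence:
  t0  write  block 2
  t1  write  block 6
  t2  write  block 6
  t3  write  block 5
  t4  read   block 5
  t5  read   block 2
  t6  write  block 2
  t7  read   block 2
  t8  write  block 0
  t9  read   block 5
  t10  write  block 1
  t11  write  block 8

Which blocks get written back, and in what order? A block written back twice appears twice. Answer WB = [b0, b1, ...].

0: W B2 → L2 miss [D]
1: W B6 → L0 miss [D]
2: W B6 → L0 hit [D]
3: W B5 → L2 miss wb→B2 [D]
4: R B5 → L2 hit [D]
5: R B2 → L2 miss wb→B5 [-]
6: W B2 → L2 hit [D]
7: R B2 → L2 hit [D]
8: W B0 → L0 miss wb→B6 [D]
9: R B5 → L2 miss wb→B2 [-]
10: W B1 → L1 miss [D]
11: W B8 → L2 miss [D]

WB = [2, 5, 6, 2]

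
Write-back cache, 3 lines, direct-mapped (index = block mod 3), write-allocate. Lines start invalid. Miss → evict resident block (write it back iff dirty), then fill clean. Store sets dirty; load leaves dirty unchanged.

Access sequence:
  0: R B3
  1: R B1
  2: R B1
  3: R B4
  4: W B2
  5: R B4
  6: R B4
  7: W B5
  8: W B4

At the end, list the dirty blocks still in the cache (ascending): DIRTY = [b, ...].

DIRTY = [4, 5]

0: R B3 → L0 miss [-]
1: R B1 → L1 miss [-]
2: R B1 → L1 hit [-]
3: R B4 → L1 miss [-]
4: W B2 → L2 miss [D]
5: R B4 → L1 hit [-]
6: R B4 → L1 hit [-]
7: W B5 → L2 miss wb→B2 [D]
8: W B4 → L1 hit [D]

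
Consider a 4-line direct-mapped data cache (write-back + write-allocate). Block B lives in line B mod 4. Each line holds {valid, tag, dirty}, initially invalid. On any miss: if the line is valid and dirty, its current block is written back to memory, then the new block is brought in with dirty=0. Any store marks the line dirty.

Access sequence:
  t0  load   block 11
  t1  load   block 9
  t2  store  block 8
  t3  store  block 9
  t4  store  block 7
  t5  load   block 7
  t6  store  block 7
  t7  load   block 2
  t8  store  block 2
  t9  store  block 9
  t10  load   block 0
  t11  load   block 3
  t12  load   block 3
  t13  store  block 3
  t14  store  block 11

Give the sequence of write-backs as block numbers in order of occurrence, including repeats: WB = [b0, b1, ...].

WB = [8, 7, 3]

0: R B11 → L3 miss [-]
1: R B9 → L1 miss [-]
2: W B8 → L0 miss [D]
3: W B9 → L1 hit [D]
4: W B7 → L3 miss [D]
5: R B7 → L3 hit [D]
6: W B7 → L3 hit [D]
7: R B2 → L2 miss [-]
8: W B2 → L2 hit [D]
9: W B9 → L1 hit [D]
10: R B0 → L0 miss wb→B8 [-]
11: R B3 → L3 miss wb→B7 [-]
12: R B3 → L3 hit [-]
13: W B3 → L3 hit [D]
14: W B11 → L3 miss wb→B3 [D]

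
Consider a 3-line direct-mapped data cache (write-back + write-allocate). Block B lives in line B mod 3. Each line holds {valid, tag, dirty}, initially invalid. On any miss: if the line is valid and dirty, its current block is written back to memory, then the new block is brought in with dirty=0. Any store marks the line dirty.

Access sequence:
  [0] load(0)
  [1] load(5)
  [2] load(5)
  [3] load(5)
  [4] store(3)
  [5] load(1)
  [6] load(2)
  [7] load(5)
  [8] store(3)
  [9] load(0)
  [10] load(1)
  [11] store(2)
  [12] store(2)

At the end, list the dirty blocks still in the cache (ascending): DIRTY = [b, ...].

0: R B0 -> L0 miss  d=-]
1: R B5 -> L2 miss  d=-]
2: R B5 -> L2 hit  d=-]
3: R B5 -> L2 hit  d=-]
4: W B3 -> L0 miss  d=D]
5: R B1 -> L1 miss  d=-]
6: R B2 -> L2 miss  d=-]
7: R B5 -> L2 miss  d=-]
8: W B3 -> L0 hit  d=D]
9: R B0 -> L0 miss wb->B3  d=-]
10: R B1 -> L1 hit  d=-]
11: W B2 -> L2 miss  d=D]
12: W B2 -> L2 hit  d=D]

DIRTY = [2]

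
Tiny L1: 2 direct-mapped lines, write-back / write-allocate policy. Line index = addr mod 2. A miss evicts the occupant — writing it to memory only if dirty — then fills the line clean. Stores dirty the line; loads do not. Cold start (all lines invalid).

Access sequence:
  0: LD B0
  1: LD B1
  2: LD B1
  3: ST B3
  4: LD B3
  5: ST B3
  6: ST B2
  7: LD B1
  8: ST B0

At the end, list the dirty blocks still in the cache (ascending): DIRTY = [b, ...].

DIRTY = [0]

  0 | R B0 → L0 miss [-]
  1 | R B1 → L1 miss [-]
  2 | R B1 → L1 hit [-]
  3 | W B3 → L1 miss [D]
  4 | R B3 → L1 hit [D]
  5 | W B3 → L1 hit [D]
  6 | W B2 → L0 miss [D]
  7 | R B1 → L1 miss wb→B3 [-]
  8 | W B0 → L0 miss wb→B2 [D]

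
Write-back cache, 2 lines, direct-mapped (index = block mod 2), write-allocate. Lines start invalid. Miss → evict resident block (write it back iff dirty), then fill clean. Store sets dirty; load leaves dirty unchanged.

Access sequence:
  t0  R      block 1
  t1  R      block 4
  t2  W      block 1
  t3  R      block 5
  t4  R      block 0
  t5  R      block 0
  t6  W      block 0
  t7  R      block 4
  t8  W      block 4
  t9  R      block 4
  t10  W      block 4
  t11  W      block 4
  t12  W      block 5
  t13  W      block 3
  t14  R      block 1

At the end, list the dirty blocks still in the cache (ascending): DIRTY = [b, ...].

0: R B1 → L1 miss [-]
1: R B4 → L0 miss [-]
2: W B1 → L1 hit [D]
3: R B5 → L1 miss wb→B1 [-]
4: R B0 → L0 miss [-]
5: R B0 → L0 hit [-]
6: W B0 → L0 hit [D]
7: R B4 → L0 miss wb→B0 [-]
8: W B4 → L0 hit [D]
9: R B4 → L0 hit [D]
10: W B4 → L0 hit [D]
11: W B4 → L0 hit [D]
12: W B5 → L1 hit [D]
13: W B3 → L1 miss wb→B5 [D]
14: R B1 → L1 miss wb→B3 [-]

DIRTY = [4]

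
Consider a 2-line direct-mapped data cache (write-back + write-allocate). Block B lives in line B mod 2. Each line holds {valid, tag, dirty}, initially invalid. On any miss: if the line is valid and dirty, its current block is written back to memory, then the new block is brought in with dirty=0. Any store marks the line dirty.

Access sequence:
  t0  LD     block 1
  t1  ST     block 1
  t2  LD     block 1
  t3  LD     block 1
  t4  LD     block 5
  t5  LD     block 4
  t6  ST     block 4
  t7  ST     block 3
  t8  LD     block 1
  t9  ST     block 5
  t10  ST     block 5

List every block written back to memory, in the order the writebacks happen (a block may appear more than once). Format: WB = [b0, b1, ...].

0: R B1 -> L1 miss  d=-]
1: W B1 -> L1 hit  d=D]
2: R B1 -> L1 hit  d=D]
3: R B1 -> L1 hit  d=D]
4: R B5 -> L1 miss wb->B1  d=-]
5: R B4 -> L0 miss  d=-]
6: W B4 -> L0 hit  d=D]
7: W B3 -> L1 miss  d=D]
8: R B1 -> L1 miss wb->B3  d=-]
9: W B5 -> L1 miss  d=D]
10: W B5 -> L1 hit  d=D]

WB = [1, 3]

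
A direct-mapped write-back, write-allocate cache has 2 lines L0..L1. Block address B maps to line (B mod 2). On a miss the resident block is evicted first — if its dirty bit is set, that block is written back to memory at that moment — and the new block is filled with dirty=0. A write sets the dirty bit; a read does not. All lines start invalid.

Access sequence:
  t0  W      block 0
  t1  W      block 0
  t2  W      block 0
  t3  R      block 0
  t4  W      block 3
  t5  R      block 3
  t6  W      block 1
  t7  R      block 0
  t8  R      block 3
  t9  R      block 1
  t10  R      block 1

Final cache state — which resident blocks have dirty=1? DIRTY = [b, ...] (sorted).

  0 | W B0 → L0 miss [D]
  1 | W B0 → L0 hit [D]
  2 | W B0 → L0 hit [D]
  3 | R B0 → L0 hit [D]
  4 | W B3 → L1 miss [D]
  5 | R B3 → L1 hit [D]
  6 | W B1 → L1 miss wb→B3 [D]
  7 | R B0 → L0 hit [D]
  8 | R B3 → L1 miss wb→B1 [-]
  9 | R B1 → L1 miss [-]
  10 | R B1 → L1 hit [-]

DIRTY = [0]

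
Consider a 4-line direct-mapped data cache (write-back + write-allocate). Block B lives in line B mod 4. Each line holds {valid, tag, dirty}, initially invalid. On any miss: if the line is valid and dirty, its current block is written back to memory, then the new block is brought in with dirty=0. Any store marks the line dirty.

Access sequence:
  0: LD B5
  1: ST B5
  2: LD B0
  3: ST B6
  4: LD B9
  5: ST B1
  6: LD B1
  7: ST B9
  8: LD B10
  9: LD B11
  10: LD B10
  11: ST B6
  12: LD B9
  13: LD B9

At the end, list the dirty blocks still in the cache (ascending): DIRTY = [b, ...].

  0 | R B5 → L1 miss [-]
  1 | W B5 → L1 hit [D]
  2 | R B0 → L0 miss [-]
  3 | W B6 → L2 miss [D]
  4 | R B9 → L1 miss wb→B5 [-]
  5 | W B1 → L1 miss [D]
  6 | R B1 → L1 hit [D]
  7 | W B9 → L1 miss wb→B1 [D]
  8 | R B10 → L2 miss wb→B6 [-]
  9 | R B11 → L3 miss [-]
  10 | R B10 → L2 hit [-]
  11 | W B6 → L2 miss [D]
  12 | R B9 → L1 hit [D]
  13 | R B9 → L1 hit [D]

DIRTY = [6, 9]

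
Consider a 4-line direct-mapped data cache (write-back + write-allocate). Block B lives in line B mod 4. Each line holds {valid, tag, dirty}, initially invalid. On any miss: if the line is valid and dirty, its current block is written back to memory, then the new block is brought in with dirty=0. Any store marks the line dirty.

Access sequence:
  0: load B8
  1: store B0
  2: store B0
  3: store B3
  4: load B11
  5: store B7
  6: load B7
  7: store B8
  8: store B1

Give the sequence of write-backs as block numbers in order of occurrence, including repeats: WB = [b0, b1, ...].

  0 | R B8 → L0 miss [-]
  1 | W B0 → L0 miss [D]
  2 | W B0 → L0 hit [D]
  3 | W B3 → L3 miss [D]
  4 | R B11 → L3 miss wb→B3 [-]
  5 | W B7 → L3 miss [D]
  6 | R B7 → L3 hit [D]
  7 | W B8 → L0 miss wb→B0 [D]
  8 | W B1 → L1 miss [D]

WB = [3, 0]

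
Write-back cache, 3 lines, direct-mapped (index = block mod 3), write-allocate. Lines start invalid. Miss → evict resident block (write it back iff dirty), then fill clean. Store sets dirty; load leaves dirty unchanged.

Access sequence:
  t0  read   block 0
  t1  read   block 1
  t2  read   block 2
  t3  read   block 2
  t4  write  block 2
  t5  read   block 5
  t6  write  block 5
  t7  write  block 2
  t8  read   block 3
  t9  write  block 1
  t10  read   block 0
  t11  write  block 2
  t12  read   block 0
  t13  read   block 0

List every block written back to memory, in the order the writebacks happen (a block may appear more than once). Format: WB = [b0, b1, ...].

WB = [2, 5]

0: R B0 → L0 miss [-]
1: R B1 → L1 miss [-]
2: R B2 → L2 miss [-]
3: R B2 → L2 hit [-]
4: W B2 → L2 hit [D]
5: R B5 → L2 miss wb→B2 [-]
6: W B5 → L2 hit [D]
7: W B2 → L2 miss wb→B5 [D]
8: R B3 → L0 miss [-]
9: W B1 → L1 hit [D]
10: R B0 → L0 miss [-]
11: W B2 → L2 hit [D]
12: R B0 → L0 hit [-]
13: R B0 → L0 hit [-]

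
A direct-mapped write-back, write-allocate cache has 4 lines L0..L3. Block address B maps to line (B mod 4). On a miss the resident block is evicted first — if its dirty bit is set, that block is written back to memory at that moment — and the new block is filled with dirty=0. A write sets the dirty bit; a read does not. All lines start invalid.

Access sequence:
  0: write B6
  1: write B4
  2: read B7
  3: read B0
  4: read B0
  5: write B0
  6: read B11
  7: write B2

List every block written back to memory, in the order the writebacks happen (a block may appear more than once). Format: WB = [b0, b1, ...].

0: W B6 → L2 miss [D]
1: W B4 → L0 miss [D]
2: R B7 → L3 miss [-]
3: R B0 → L0 miss wb→B4 [-]
4: R B0 → L0 hit [-]
5: W B0 → L0 hit [D]
6: R B11 → L3 miss [-]
7: W B2 → L2 miss wb→B6 [D]

WB = [4, 6]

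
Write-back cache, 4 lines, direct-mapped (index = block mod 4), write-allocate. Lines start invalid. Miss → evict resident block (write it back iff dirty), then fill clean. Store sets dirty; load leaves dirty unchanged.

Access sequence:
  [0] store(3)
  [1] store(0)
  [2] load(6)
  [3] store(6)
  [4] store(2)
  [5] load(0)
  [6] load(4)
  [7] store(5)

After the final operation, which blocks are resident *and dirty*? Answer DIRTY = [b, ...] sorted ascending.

0: W B3 -> L3 miss  d=D]
1: W B0 -> L0 miss  d=D]
2: R B6 -> L2 miss  d=-]
3: W B6 -> L2 hit  d=D]
4: W B2 -> L2 miss wb->B6  d=D]
5: R B0 -> L0 hit  d=D]
6: R B4 -> L0 miss wb->B0  d=-]
7: W B5 -> L1 miss  d=D]

DIRTY = [2, 3, 5]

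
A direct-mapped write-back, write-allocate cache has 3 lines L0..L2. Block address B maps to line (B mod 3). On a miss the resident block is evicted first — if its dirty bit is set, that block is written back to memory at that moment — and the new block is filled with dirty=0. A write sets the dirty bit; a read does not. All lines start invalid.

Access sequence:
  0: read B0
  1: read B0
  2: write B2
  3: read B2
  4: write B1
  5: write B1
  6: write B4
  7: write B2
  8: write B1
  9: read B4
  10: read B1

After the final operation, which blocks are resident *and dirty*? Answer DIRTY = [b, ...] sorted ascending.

DIRTY = [2]

0: R B0 → L0 miss [-]
1: R B0 → L0 hit [-]
2: W B2 → L2 miss [D]
3: R B2 → L2 hit [D]
4: W B1 → L1 miss [D]
5: W B1 → L1 hit [D]
6: W B4 → L1 miss wb→B1 [D]
7: W B2 → L2 hit [D]
8: W B1 → L1 miss wb→B4 [D]
9: R B4 → L1 miss wb→B1 [-]
10: R B1 → L1 miss [-]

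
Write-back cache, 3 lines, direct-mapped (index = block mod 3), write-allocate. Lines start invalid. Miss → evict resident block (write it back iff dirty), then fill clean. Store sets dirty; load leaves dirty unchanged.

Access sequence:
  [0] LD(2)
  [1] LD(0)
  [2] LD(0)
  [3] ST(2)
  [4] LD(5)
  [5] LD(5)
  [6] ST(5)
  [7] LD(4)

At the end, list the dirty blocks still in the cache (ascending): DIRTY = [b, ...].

DIRTY = [5]

  0 | R B2 → L2 miss [-]
  1 | R B0 → L0 miss [-]
  2 | R B0 → L0 hit [-]
  3 | W B2 → L2 hit [D]
  4 | R B5 → L2 miss wb→B2 [-]
  5 | R B5 → L2 hit [-]
  6 | W B5 → L2 hit [D]
  7 | R B4 → L1 miss [-]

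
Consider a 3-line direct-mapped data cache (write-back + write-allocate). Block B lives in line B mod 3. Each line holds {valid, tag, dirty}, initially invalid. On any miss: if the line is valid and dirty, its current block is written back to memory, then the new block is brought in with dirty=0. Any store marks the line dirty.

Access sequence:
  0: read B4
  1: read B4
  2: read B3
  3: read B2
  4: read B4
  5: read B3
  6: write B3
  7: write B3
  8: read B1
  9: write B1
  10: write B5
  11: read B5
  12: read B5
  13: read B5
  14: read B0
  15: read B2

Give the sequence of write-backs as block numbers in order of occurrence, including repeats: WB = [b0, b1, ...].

0: R B4 -> L1 miss  d=-]
1: R B4 -> L1 hit  d=-]
2: R B3 -> L0 miss  d=-]
3: R B2 -> L2 miss  d=-]
4: R B4 -> L1 hit  d=-]
5: R B3 -> L0 hit  d=-]
6: W B3 -> L0 hit  d=D]
7: W B3 -> L0 hit  d=D]
8: R B1 -> L1 miss  d=-]
9: W B1 -> L1 hit  d=D]
10: W B5 -> L2 miss  d=D]
11: R B5 -> L2 hit  d=D]
12: R B5 -> L2 hit  d=D]
13: R B5 -> L2 hit  d=D]
14: R B0 -> L0 miss wb->B3  d=-]
15: R B2 -> L2 miss wb->B5  d=-]

WB = [3, 5]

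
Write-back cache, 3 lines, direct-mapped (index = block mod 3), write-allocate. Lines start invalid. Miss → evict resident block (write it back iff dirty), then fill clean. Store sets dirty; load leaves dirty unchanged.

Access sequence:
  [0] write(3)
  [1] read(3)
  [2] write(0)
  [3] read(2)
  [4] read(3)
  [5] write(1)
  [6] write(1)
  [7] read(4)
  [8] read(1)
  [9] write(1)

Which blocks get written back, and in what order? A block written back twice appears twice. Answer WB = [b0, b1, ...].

WB = [3, 0, 1]

  0 | W B3 → L0 miss [D]
  1 | R B3 → L0 hit [D]
  2 | W B0 → L0 miss wb→B3 [D]
  3 | R B2 → L2 miss [-]
  4 | R B3 → L0 miss wb→B0 [-]
  5 | W B1 → L1 miss [D]
  6 | W B1 → L1 hit [D]
  7 | R B4 → L1 miss wb→B1 [-]
  8 | R B1 → L1 miss [-]
  9 | W B1 → L1 hit [D]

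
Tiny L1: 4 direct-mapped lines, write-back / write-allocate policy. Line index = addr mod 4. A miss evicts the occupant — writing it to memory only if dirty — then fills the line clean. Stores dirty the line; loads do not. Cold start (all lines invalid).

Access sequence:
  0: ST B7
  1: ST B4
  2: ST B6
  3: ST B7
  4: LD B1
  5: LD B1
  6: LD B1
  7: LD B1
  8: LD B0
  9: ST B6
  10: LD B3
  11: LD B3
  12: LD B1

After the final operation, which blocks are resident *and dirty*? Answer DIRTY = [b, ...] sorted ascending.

0: W B7 -> L3 miss  d=D]
1: W B4 -> L0 miss  d=D]
2: W B6 -> L2 miss  d=D]
3: W B7 -> L3 hit  d=D]
4: R B1 -> L1 miss  d=-]
5: R B1 -> L1 hit  d=-]
6: R B1 -> L1 hit  d=-]
7: R B1 -> L1 hit  d=-]
8: R B0 -> L0 miss wb->B4  d=-]
9: W B6 -> L2 hit  d=D]
10: R B3 -> L3 miss wb->B7  d=-]
11: R B3 -> L3 hit  d=-]
12: R B1 -> L1 hit  d=-]

DIRTY = [6]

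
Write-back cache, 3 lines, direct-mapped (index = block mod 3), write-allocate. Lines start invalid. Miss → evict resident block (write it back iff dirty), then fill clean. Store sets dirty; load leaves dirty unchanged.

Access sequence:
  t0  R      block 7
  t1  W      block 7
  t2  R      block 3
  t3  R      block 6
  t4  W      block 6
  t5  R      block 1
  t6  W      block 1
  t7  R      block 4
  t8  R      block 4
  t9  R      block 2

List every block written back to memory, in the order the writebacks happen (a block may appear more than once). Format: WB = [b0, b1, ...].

WB = [7, 1]

0: R B7 → L1 miss [-]
1: W B7 → L1 hit [D]
2: R B3 → L0 miss [-]
3: R B6 → L0 miss [-]
4: W B6 → L0 hit [D]
5: R B1 → L1 miss wb→B7 [-]
6: W B1 → L1 hit [D]
7: R B4 → L1 miss wb→B1 [-]
8: R B4 → L1 hit [-]
9: R B2 → L2 miss [-]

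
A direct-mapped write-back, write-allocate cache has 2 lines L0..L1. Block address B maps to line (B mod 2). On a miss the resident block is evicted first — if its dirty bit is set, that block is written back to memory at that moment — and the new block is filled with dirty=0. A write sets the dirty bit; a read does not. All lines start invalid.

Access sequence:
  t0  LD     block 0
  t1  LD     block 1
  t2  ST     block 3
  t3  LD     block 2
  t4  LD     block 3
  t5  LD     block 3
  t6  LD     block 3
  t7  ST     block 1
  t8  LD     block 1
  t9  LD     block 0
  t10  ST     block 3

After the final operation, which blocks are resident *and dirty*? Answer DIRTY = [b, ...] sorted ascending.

DIRTY = [3]

0: R B0 -> L0 miss  d=-]
1: R B1 -> L1 miss  d=-]
2: W B3 -> L1 miss  d=D]
3: R B2 -> L0 miss  d=-]
4: R B3 -> L1 hit  d=D]
5: R B3 -> L1 hit  d=D]
6: R B3 -> L1 hit  d=D]
7: W B1 -> L1 miss wb->B3  d=D]
8: R B1 -> L1 hit  d=D]
9: R B0 -> L0 miss  d=-]
10: W B3 -> L1 miss wb->B1  d=D]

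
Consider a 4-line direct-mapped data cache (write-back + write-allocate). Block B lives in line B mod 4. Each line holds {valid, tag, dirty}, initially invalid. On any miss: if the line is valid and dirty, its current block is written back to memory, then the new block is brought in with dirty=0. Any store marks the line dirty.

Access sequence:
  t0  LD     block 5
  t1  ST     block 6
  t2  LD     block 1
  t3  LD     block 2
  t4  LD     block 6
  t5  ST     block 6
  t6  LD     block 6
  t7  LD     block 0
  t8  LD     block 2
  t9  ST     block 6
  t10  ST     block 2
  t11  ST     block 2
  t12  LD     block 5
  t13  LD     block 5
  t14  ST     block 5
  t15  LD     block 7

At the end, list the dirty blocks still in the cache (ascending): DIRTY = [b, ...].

  0 | R B5 → L1 miss [-]
  1 | W B6 → L2 miss [D]
  2 | R B1 → L1 miss [-]
  3 | R B2 → L2 miss wb→B6 [-]
  4 | R B6 → L2 miss [-]
  5 | W B6 → L2 hit [D]
  6 | R B6 → L2 hit [D]
  7 | R B0 → L0 miss [-]
  8 | R B2 → L2 miss wb→B6 [-]
  9 | W B6 → L2 miss [D]
  10 | W B2 → L2 miss wb→B6 [D]
  11 | W B2 → L2 hit [D]
  12 | R B5 → L1 miss [-]
  13 | R B5 → L1 hit [-]
  14 | W B5 → L1 hit [D]
  15 | R B7 → L3 miss [-]

DIRTY = [2, 5]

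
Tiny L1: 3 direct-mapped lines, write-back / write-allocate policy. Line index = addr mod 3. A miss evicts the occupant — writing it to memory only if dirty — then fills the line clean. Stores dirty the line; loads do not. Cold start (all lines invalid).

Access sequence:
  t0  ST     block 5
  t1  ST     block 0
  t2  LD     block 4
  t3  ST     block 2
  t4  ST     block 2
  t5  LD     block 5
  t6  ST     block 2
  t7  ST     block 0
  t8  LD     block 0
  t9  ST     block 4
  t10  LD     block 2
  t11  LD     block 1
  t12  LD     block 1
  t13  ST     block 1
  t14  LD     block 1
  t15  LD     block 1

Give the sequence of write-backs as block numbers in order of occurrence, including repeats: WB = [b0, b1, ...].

WB = [5, 2, 4]

0: W B5 -> L2 miss  d=D]
1: W B0 -> L0 miss  d=D]
2: R B4 -> L1 miss  d=-]
3: W B2 -> L2 miss wb->B5  d=D]
4: W B2 -> L2 hit  d=D]
5: R B5 -> L2 miss wb->B2  d=-]
6: W B2 -> L2 miss  d=D]
7: W B0 -> L0 hit  d=D]
8: R B0 -> L0 hit  d=D]
9: W B4 -> L1 hit  d=D]
10: R B2 -> L2 hit  d=D]
11: R B1 -> L1 miss wb->B4  d=-]
12: R B1 -> L1 hit  d=-]
13: W B1 -> L1 hit  d=D]
14: R B1 -> L1 hit  d=D]
15: R B1 -> L1 hit  d=D]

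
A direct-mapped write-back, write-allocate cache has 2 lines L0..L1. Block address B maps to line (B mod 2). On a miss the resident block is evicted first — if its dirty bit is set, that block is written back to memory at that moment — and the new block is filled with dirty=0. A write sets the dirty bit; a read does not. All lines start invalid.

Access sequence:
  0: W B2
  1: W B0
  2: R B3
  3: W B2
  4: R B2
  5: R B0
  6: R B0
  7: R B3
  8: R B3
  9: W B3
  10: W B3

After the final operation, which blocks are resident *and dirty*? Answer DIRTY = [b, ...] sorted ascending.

DIRTY = [3]

0: W B2 -> L0 miss  d=D]
1: W B0 -> L0 miss wb->B2  d=D]
2: R B3 -> L1 miss  d=-]
3: W B2 -> L0 miss wb->B0  d=D]
4: R B2 -> L0 hit  d=D]
5: R B0 -> L0 miss wb->B2  d=-]
6: R B0 -> L0 hit  d=-]
7: R B3 -> L1 hit  d=-]
8: R B3 -> L1 hit  d=-]
9: W B3 -> L1 hit  d=D]
10: W B3 -> L1 hit  d=D]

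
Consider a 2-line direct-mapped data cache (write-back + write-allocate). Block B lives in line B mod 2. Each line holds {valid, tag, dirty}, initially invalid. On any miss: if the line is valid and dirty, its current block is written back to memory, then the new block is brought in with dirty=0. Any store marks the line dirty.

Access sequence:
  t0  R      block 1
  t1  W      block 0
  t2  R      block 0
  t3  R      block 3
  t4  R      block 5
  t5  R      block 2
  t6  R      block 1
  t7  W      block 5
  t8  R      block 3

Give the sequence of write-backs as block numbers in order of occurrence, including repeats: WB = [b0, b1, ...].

0: R B1 -> L1 miss  d=-]
1: W B0 -> L0 miss  d=D]
2: R B0 -> L0 hit  d=D]
3: R B3 -> L1 miss  d=-]
4: R B5 -> L1 miss  d=-]
5: R B2 -> L0 miss wb->B0  d=-]
6: R B1 -> L1 miss  d=-]
7: W B5 -> L1 miss  d=D]
8: R B3 -> L1 miss wb->B5  d=-]

WB = [0, 5]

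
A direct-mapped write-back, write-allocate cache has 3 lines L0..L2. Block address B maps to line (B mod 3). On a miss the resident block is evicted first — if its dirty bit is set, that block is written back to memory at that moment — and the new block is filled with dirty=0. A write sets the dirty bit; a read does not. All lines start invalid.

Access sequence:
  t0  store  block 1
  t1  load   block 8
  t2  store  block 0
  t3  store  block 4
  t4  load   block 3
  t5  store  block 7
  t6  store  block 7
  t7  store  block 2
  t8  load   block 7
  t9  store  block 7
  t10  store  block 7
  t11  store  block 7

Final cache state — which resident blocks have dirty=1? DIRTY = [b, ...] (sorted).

DIRTY = [2, 7]

  0 | W B1 → L1 miss [D]
  1 | R B8 → L2 miss [-]
  2 | W B0 → L0 miss [D]
  3 | W B4 → L1 miss wb→B1 [D]
  4 | R B3 → L0 miss wb→B0 [-]
  5 | W B7 → L1 miss wb→B4 [D]
  6 | W B7 → L1 hit [D]
  7 | W B2 → L2 miss [D]
  8 | R B7 → L1 hit [D]
  9 | W B7 → L1 hit [D]
  10 | W B7 → L1 hit [D]
  11 | W B7 → L1 hit [D]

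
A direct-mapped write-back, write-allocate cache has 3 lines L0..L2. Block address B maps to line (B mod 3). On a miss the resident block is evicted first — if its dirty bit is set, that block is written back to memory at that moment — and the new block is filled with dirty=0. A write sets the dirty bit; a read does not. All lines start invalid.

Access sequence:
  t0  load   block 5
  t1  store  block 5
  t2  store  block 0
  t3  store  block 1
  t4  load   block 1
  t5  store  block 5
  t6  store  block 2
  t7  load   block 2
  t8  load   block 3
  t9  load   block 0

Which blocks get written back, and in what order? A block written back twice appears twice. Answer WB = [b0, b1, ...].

0: R B5 → L2 miss [-]
1: W B5 → L2 hit [D]
2: W B0 → L0 miss [D]
3: W B1 → L1 miss [D]
4: R B1 → L1 hit [D]
5: W B5 → L2 hit [D]
6: W B2 → L2 miss wb→B5 [D]
7: R B2 → L2 hit [D]
8: R B3 → L0 miss wb→B0 [-]
9: R B0 → L0 miss [-]

WB = [5, 0]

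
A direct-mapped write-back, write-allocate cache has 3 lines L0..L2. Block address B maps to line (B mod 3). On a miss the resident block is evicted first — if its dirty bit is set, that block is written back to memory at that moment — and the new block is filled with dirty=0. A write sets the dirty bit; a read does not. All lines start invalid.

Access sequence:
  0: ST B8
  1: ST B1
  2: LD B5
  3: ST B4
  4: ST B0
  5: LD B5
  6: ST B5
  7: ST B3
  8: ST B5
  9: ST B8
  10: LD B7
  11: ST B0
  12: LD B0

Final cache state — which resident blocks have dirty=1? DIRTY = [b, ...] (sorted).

DIRTY = [0, 8]

0: W B8 → L2 miss [D]
1: W B1 → L1 miss [D]
2: R B5 → L2 miss wb→B8 [-]
3: W B4 → L1 miss wb→B1 [D]
4: W B0 → L0 miss [D]
5: R B5 → L2 hit [-]
6: W B5 → L2 hit [D]
7: W B3 → L0 miss wb→B0 [D]
8: W B5 → L2 hit [D]
9: W B8 → L2 miss wb→B5 [D]
10: R B7 → L1 miss wb→B4 [-]
11: W B0 → L0 miss wb→B3 [D]
12: R B0 → L0 hit [D]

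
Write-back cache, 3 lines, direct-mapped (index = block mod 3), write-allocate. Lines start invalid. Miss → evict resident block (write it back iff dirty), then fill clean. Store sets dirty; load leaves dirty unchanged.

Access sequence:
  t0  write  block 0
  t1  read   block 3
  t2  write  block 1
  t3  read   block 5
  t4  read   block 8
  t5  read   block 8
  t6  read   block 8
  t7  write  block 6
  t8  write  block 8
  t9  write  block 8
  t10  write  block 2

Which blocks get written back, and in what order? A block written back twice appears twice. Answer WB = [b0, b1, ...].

0: W B0 -> L0 miss  d=D]
1: R B3 -> L0 miss wb->B0  d=-]
2: W B1 -> L1 miss  d=D]
3: R B5 -> L2 miss  d=-]
4: R B8 -> L2 miss  d=-]
5: R B8 -> L2 hit  d=-]
6: R B8 -> L2 hit  d=-]
7: W B6 -> L0 miss  d=D]
8: W B8 -> L2 hit  d=D]
9: W B8 -> L2 hit  d=D]
10: W B2 -> L2 miss wb->B8  d=D]

WB = [0, 8]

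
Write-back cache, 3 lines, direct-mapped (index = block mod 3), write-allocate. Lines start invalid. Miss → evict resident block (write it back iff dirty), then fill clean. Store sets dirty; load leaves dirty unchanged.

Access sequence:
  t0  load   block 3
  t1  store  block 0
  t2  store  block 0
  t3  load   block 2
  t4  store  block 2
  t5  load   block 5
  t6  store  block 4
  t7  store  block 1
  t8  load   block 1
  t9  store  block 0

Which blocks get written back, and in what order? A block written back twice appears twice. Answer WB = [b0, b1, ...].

  0 | R B3 → L0 miss [-]
  1 | W B0 → L0 miss [D]
  2 | W B0 → L0 hit [D]
  3 | R B2 → L2 miss [-]
  4 | W B2 → L2 hit [D]
  5 | R B5 → L2 miss wb→B2 [-]
  6 | W B4 → L1 miss [D]
  7 | W B1 → L1 miss wb→B4 [D]
  8 | R B1 → L1 hit [D]
  9 | W B0 → L0 hit [D]

WB = [2, 4]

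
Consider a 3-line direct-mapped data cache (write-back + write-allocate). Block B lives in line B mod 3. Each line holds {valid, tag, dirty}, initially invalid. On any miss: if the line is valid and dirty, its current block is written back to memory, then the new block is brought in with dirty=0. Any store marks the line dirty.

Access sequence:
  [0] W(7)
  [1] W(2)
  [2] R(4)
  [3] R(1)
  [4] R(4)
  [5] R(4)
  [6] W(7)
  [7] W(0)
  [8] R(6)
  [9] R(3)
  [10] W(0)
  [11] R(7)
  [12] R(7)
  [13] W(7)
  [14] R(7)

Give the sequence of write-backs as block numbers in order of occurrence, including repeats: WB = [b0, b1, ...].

WB = [7, 0]

  0 | W B7 → L1 miss [D]
  1 | W B2 → L2 miss [D]
  2 | R B4 → L1 miss wb→B7 [-]
  3 | R B1 → L1 miss [-]
  4 | R B4 → L1 miss [-]
  5 | R B4 → L1 hit [-]
  6 | W B7 → L1 miss [D]
  7 | W B0 → L0 miss [D]
  8 | R B6 → L0 miss wb→B0 [-]
  9 | R B3 → L0 miss [-]
  10 | W B0 → L0 miss [D]
  11 | R B7 → L1 hit [D]
  12 | R B7 → L1 hit [D]
  13 | W B7 → L1 hit [D]
  14 | R B7 → L1 hit [D]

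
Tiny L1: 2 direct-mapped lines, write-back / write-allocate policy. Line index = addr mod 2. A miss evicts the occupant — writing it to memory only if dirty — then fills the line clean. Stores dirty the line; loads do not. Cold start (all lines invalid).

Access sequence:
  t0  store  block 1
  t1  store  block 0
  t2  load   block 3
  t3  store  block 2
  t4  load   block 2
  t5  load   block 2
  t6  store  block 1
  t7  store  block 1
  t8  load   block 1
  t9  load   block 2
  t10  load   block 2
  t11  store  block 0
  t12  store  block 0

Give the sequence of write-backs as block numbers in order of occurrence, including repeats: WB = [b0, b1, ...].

WB = [1, 0, 2]

0: W B1 -> L1 miss  d=D]
1: W B0 -> L0 miss  d=D]
2: R B3 -> L1 miss wb->B1  d=-]
3: W B2 -> L0 miss wb->B0  d=D]
4: R B2 -> L0 hit  d=D]
5: R B2 -> L0 hit  d=D]
6: W B1 -> L1 miss  d=D]
7: W B1 -> L1 hit  d=D]
8: R B1 -> L1 hit  d=D]
9: R B2 -> L0 hit  d=D]
10: R B2 -> L0 hit  d=D]
11: W B0 -> L0 miss wb->B2  d=D]
12: W B0 -> L0 hit  d=D]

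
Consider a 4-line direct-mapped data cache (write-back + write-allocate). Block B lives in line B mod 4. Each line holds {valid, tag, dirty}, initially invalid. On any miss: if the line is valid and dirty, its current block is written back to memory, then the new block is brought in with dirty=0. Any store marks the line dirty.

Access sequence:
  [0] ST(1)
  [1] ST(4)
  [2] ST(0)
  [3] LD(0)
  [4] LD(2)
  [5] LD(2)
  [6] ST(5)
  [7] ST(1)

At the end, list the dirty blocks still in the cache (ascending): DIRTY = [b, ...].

DIRTY = [0, 1]

  0 | W B1 → L1 miss [D]
  1 | W B4 → L0 miss [D]
  2 | W B0 → L0 miss wb→B4 [D]
  3 | R B0 → L0 hit [D]
  4 | R B2 → L2 miss [-]
  5 | R B2 → L2 hit [-]
  6 | W B5 → L1 miss wb→B1 [D]
  7 | W B1 → L1 miss wb→B5 [D]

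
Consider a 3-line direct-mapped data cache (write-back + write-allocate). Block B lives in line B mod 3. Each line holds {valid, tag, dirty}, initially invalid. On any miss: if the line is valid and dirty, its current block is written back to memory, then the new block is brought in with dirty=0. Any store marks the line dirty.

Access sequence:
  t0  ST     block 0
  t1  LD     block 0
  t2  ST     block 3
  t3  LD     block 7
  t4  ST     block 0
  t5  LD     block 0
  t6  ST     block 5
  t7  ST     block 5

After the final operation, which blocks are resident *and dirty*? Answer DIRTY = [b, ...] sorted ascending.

  0 | W B0 → L0 miss [D]
  1 | R B0 → L0 hit [D]
  2 | W B3 → L0 miss wb→B0 [D]
  3 | R B7 → L1 miss [-]
  4 | W B0 → L0 miss wb→B3 [D]
  5 | R B0 → L0 hit [D]
  6 | W B5 → L2 miss [D]
  7 | W B5 → L2 hit [D]

DIRTY = [0, 5]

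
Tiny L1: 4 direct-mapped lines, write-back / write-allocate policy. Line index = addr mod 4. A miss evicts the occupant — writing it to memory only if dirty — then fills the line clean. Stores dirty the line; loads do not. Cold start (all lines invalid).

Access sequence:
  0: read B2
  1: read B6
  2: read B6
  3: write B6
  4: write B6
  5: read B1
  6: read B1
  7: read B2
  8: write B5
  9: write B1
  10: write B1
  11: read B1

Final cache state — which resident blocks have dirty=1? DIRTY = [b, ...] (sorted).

0: R B2 → L2 miss [-]
1: R B6 → L2 miss [-]
2: R B6 → L2 hit [-]
3: W B6 → L2 hit [D]
4: W B6 → L2 hit [D]
5: R B1 → L1 miss [-]
6: R B1 → L1 hit [-]
7: R B2 → L2 miss wb→B6 [-]
8: W B5 → L1 miss [D]
9: W B1 → L1 miss wb→B5 [D]
10: W B1 → L1 hit [D]
11: R B1 → L1 hit [D]

DIRTY = [1]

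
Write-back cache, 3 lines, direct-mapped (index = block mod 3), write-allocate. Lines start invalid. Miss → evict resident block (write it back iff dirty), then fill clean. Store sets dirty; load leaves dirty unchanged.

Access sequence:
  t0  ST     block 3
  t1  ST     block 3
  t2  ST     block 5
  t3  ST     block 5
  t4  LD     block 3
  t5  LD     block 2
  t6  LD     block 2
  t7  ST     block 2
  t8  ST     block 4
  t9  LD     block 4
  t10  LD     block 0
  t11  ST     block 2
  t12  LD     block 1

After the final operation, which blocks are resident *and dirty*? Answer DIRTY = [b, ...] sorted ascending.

  0 | W B3 → L0 miss [D]
  1 | W B3 → L0 hit [D]
  2 | W B5 → L2 miss [D]
  3 | W B5 → L2 hit [D]
  4 | R B3 → L0 hit [D]
  5 | R B2 → L2 miss wb→B5 [-]
  6 | R B2 → L2 hit [-]
  7 | W B2 → L2 hit [D]
  8 | W B4 → L1 miss [D]
  9 | R B4 → L1 hit [D]
  10 | R B0 → L0 miss wb→B3 [-]
  11 | W B2 → L2 hit [D]
  12 | R B1 → L1 miss wb→B4 [-]

DIRTY = [2]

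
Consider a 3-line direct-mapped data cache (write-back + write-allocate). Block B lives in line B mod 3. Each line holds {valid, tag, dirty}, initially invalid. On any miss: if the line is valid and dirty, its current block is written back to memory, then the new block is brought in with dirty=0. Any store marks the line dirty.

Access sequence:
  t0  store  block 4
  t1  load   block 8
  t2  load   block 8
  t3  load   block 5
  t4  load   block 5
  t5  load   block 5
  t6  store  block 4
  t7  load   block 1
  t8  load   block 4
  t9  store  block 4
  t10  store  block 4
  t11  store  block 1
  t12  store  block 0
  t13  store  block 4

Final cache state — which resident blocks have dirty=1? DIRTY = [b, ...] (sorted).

DIRTY = [0, 4]

0: W B4 → L1 miss [D]
1: R B8 → L2 miss [-]
2: R B8 → L2 hit [-]
3: R B5 → L2 miss [-]
4: R B5 → L2 hit [-]
5: R B5 → L2 hit [-]
6: W B4 → L1 hit [D]
7: R B1 → L1 miss wb→B4 [-]
8: R B4 → L1 miss [-]
9: W B4 → L1 hit [D]
10: W B4 → L1 hit [D]
11: W B1 → L1 miss wb→B4 [D]
12: W B0 → L0 miss [D]
13: W B4 → L1 miss wb→B1 [D]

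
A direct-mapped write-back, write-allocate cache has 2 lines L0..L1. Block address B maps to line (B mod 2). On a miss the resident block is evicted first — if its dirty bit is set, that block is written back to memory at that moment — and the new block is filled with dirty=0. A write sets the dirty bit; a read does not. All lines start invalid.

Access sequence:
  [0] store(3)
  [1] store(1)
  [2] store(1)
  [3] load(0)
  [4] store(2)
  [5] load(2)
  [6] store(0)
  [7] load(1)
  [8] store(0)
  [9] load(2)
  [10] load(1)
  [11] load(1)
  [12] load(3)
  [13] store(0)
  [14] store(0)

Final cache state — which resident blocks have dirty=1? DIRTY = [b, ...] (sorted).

0: W B3 -> L1 miss  d=D]
1: W B1 -> L1 miss wb->B3  d=D]
2: W B1 -> L1 hit  d=D]
3: R B0 -> L0 miss  d=-]
4: W B2 -> L0 miss  d=D]
5: R B2 -> L0 hit  d=D]
6: W B0 -> L0 miss wb->B2  d=D]
7: R B1 -> L1 hit  d=D]
8: W B0 -> L0 hit  d=D]
9: R B2 -> L0 miss wb->B0  d=-]
10: R B1 -> L1 hit  d=D]
11: R B1 -> L1 hit  d=D]
12: R B3 -> L1 miss wb->B1  d=-]
13: W B0 -> L0 miss  d=D]
14: W B0 -> L0 hit  d=D]

DIRTY = [0]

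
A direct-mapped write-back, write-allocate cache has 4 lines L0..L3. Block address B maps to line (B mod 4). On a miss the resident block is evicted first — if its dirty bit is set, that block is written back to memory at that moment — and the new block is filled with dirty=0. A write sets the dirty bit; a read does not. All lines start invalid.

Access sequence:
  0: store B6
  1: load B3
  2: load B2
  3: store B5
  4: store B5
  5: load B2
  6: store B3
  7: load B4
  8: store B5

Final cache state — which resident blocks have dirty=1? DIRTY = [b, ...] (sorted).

0: W B6 -> L2 miss  d=D]
1: R B3 -> L3 miss  d=-]
2: R B2 -> L2 miss wb->B6  d=-]
3: W B5 -> L1 miss  d=D]
4: W B5 -> L1 hit  d=D]
5: R B2 -> L2 hit  d=-]
6: W B3 -> L3 hit  d=D]
7: R B4 -> L0 miss  d=-]
8: W B5 -> L1 hit  d=D]

DIRTY = [3, 5]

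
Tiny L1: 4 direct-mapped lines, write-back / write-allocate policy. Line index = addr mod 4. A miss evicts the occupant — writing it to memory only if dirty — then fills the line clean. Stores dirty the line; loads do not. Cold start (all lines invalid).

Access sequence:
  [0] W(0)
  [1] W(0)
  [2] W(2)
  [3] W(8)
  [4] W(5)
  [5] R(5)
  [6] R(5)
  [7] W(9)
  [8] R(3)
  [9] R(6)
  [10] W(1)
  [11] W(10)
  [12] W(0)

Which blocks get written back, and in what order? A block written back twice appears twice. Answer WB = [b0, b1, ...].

0: W B0 → L0 miss [D]
1: W B0 → L0 hit [D]
2: W B2 → L2 miss [D]
3: W B8 → L0 miss wb→B0 [D]
4: W B5 → L1 miss [D]
5: R B5 → L1 hit [D]
6: R B5 → L1 hit [D]
7: W B9 → L1 miss wb→B5 [D]
8: R B3 → L3 miss [-]
9: R B6 → L2 miss wb→B2 [-]
10: W B1 → L1 miss wb→B9 [D]
11: W B10 → L2 miss [D]
12: W B0 → L0 miss wb→B8 [D]

WB = [0, 5, 2, 9, 8]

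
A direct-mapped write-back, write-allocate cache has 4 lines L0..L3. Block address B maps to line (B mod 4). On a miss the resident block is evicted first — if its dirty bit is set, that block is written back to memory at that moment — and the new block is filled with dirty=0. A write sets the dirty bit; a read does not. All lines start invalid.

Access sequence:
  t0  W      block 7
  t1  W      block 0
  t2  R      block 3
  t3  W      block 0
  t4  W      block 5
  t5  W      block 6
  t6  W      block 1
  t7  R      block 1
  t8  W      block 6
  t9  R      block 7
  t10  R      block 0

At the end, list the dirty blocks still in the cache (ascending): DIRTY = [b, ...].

  0 | W B7 → L3 miss [D]
  1 | W B0 → L0 miss [D]
  2 | R B3 → L3 miss wb→B7 [-]
  3 | W B0 → L0 hit [D]
  4 | W B5 → L1 miss [D]
  5 | W B6 → L2 miss [D]
  6 | W B1 → L1 miss wb→B5 [D]
  7 | R B1 → L1 hit [D]
  8 | W B6 → L2 hit [D]
  9 | R B7 → L3 miss [-]
  10 | R B0 → L0 hit [D]

DIRTY = [0, 1, 6]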